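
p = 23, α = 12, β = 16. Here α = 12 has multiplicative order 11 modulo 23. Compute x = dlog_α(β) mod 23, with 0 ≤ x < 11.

7

Successive powers of 12 modulo 23:
  12^0=1  12^1=12  12^2=6  12^3=3  12^4=13  12^5=18
  12^6=9  12^7=16
So 12^7 ≡ 16 (mod 23), giving x = 7.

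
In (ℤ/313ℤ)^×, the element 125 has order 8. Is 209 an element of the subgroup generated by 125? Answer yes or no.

no

209 ∈ ⟨125⟩ iff 209^8 ≡ 1 (mod 313), since |⟨125⟩| = 8.
209^8 mod 313 = 26.
Since 26 ≠ 1, 209 does not lie in the subgroup.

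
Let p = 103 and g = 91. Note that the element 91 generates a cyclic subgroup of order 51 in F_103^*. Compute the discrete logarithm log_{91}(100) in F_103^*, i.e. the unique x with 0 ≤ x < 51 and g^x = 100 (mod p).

Successive powers of 91 modulo 103:
  91^0=1  91^1=91  91^2=41  91^3=23  91^4=33  91^5=16
  91^6=14  91^7=38  91^8=59  91^9=13  91^10=50  91^11=18
  91^12=93  91^13=17  91^14=2  91^15=79  91^16=82  91^17=46
  91^18=66  91^19=32  91^20=28  91^21=76  91^22=15  91^23=26
  91^24=100
So 91^24 ≡ 100 (mod 103), giving x = 24.

24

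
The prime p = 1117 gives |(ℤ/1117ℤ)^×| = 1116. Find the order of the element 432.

279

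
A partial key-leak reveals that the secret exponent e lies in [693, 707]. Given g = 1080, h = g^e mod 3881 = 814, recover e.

704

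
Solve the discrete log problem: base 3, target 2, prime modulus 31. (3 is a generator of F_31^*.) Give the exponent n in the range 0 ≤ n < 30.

Successive powers of 3 modulo 31:
  3^0=1  3^1=3  3^2=9  3^3=27  3^4=19  3^5=26
  3^6=16  3^7=17  3^8=20  3^9=29  3^10=25  3^11=13
  3^12=8  3^13=24  3^14=10  3^15=30  3^16=28  3^17=22
  3^18=4  3^19=12  3^20=5  3^21=15  3^22=14  3^23=11
  3^24=2
So 3^24 ≡ 2 (mod 31), giving n = 24.

24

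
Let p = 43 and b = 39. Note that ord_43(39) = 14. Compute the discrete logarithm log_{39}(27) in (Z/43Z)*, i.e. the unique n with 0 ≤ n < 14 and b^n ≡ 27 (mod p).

Successive powers of 39 modulo 43:
  39^0=1  39^1=39  39^2=16  39^3=22  39^4=41  39^5=8
  39^6=11  39^7=42  39^8=4  39^9=27
So 39^9 ≡ 27 (mod 43), giving n = 9.

9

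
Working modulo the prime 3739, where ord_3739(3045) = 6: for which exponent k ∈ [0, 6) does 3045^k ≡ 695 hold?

Successive powers of 3045 modulo 3739:
  3045^0=1  3045^1=3045  3045^2=3044  3045^3=3738  3045^4=694  3045^5=695
So 3045^5 ≡ 695 (mod 3739), giving k = 5.

5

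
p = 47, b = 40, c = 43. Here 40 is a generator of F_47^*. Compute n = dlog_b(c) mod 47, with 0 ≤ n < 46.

Successive powers of 40 modulo 47:
  40^0=1  40^1=40  40^2=2  40^3=33  40^4=4  40^5=19
  40^6=8  40^7=38  40^8=16  40^9=29  40^10=32  40^11=11
  40^12=17  40^13=22  40^14=34  40^15=44  40^16=21  40^17=41
  40^18=42  40^19=35  40^20=37  40^21=23  40^22=27  40^23=46
  40^24=7  40^25=45  40^26=14  40^27=43
So 40^27 ≡ 43 (mod 47), giving n = 27.

27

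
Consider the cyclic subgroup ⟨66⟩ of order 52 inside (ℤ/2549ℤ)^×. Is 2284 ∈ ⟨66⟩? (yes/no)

2284 ∈ ⟨66⟩ iff 2284^52 ≡ 1 (mod 2549), since |⟨66⟩| = 52.
2284^52 mod 2549 = 1.
Since 1 = 1, 2284 lies in the subgroup.

yes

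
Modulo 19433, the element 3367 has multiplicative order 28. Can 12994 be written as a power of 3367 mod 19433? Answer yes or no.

yes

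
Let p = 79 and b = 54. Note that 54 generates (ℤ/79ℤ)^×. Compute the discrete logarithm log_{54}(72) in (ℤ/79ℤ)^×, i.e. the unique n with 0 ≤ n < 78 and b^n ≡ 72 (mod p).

Successive powers of 54 modulo 79:
  54^0=1  54^1=54  54^2=72
So 54^2 ≡ 72 (mod 79), giving n = 2.

2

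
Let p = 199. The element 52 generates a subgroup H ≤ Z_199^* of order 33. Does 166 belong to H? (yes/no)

no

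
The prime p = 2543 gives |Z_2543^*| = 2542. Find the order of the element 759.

The order of 759 must divide p − 1 = 2542 = 2 · 31 · 41.
Divisors: 1, 2, 31, 41, 62, 82, 1271, 2542.
Check each in increasing order: 759^1 ≡ 759;  759^2 ≡ 1363;  759^31 ≡ 2164;  759^41 ≡ 1451;  759^62 ≡ 1233;  759^82 ≡ 2340;  759^1271 ≡ 2542;  759^2542 ≡ 1.
Smallest exponent giving 1 is 2542.

2542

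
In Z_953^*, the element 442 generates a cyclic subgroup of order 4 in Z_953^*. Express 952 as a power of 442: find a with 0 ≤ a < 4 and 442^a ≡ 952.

2

Successive powers of 442 modulo 953:
  442^0=1  442^1=442  442^2=952
So 442^2 ≡ 952 (mod 953), giving a = 2.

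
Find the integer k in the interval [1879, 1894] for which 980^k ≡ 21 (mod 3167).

Compute 980^1879 mod 3167 = 2511, then multiply by 980 repeatedly:
  980^1879=2511  980^1880=21
Found 21 at exponent 1880.

1880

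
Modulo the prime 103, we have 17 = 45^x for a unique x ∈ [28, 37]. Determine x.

Compute 45^28 mod 103 = 17, then multiply by 45 repeatedly:
  45^28=17
Found 17 at exponent 28.

28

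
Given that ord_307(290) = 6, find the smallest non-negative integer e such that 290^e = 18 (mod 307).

5

Successive powers of 290 modulo 307:
  290^0=1  290^1=290  290^2=289  290^3=306  290^4=17  290^5=18
So 290^5 ≡ 18 (mod 307), giving e = 5.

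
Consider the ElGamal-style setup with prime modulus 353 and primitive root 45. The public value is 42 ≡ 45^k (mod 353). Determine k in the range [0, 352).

88

Baby-step giant-step with m = ceil(sqrt(352)) = 19.
Baby table (45^j mod 353 for j=0..18):
  0:1  1:45  2:260  3:51  4:177  5:199  6:130  7:202
  8:265  9:276  10:65  11:101  12:309  13:138  14:209  15:227
  16:331  17:69  18:281
Giant step factor: 45^(-19) ≡ 28 (mod 353).
Scan 42·28^i mod 353 for i = 0, 1, …:
  i=0: 42   i=1: 117   i=2: 99   i=3: 301
  i=4: 309
Match at i=4, j=12: k = 4·19 + 12 = 88.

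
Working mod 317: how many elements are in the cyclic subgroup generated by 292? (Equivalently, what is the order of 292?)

79

The order of 292 must divide p − 1 = 316 = 2^2 · 79.
Divisors: 1, 2, 4, 79, 158, 316.
Check each in increasing order: 292^1 ≡ 292;  292^2 ≡ 308;  292^4 ≡ 81;  292^79 ≡ 1.
Smallest exponent giving 1 is 79.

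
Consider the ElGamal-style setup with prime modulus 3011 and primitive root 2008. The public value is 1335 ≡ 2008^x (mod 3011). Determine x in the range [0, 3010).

585

Baby-step giant-step with m = ceil(sqrt(3010)) = 55.
Baby table (2008^j mod 3011 for j=0..54):
  0:1  1:2008  2:335  3:1227  4:818  5:1549  6:29  7:1023
  8:682  9:2462  10:2645  11:2767  12:841  13:2568  14:1712  15:2145
  16:1430  17:1957  18:301  19:2208  20:1472  21:1985  22:2327  23:2555
  24:2707  25:801  26:534  27:356  28:1241  29:1831  30:217  31:2152
  32:431  33:1291  34:2868  35:1912  36:271  37:2188  38:455  39:1307
  40:1875  41:1250  42:1837  43:221  44:1151  45:1771  46:177  47:118
  48:2086  49:387  50:258  51:172  52:2122  53:411  54:274
Giant step factor: 2008^(-55) ≡ 1511 (mod 3011).
Scan 1335·1511^i mod 3011 for i = 0, 1, …:
  i=0: 1335   i=1: 2826   i=2: 488   i=3: 2684
  i=4: 2718   i=5: 2905   i=6: 2428   i=7: 1310
  i=8: 1183   i=9: 1990   i=10: 1912
Match at i=10, j=35: x = 10·55 + 35 = 585.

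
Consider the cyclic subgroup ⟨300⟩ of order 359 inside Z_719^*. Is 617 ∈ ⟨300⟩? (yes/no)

617 ∈ ⟨300⟩ iff 617^359 ≡ 1 (mod 719), since |⟨300⟩| = 359.
617^359 mod 719 = 1.
Since 1 = 1, 617 lies in the subgroup.

yes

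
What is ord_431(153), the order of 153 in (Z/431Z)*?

430

The order of 153 must divide p − 1 = 430 = 2 · 5 · 43.
Divisors: 1, 2, 5, 10, 43, 86, 215, 430.
Check each in increasing order: 153^1 ≡ 153;  153^2 ≡ 135;  153^5 ≡ 286;  153^10 ≡ 337;  153^43 ≡ 315;  153^86 ≡ 95;  153^215 ≡ 430;  153^430 ≡ 1.
Smallest exponent giving 1 is 430.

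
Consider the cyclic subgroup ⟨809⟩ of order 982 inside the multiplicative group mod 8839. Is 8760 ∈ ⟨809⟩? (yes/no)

no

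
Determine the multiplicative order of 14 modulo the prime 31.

15

The order of 14 must divide p − 1 = 30 = 2 · 3 · 5.
Divisors: 1, 2, 3, 5, 6, 10, 15, 30.
Check each in increasing order: 14^1 ≡ 14;  14^2 ≡ 10;  14^3 ≡ 16;  14^5 ≡ 5;  14^6 ≡ 8;  14^10 ≡ 25;  14^15 ≡ 1.
Smallest exponent giving 1 is 15.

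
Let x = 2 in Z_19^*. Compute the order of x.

18

The order of 2 must divide p − 1 = 18 = 2 · 3^2.
Divisors: 1, 2, 3, 6, 9, 18.
Check each in increasing order: 2^1 ≡ 2;  2^2 ≡ 4;  2^3 ≡ 8;  2^6 ≡ 7;  2^9 ≡ 18;  2^18 ≡ 1.
Smallest exponent giving 1 is 18.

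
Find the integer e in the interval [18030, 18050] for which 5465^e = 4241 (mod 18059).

18038

Compute 5465^18030 mod 18059 = 9961, then multiply by 5465 repeatedly:
  5465^18030=9961  5465^18031=7039  5465^18032=2465  5465^18033=17270  5465^18034=4216
  5465^18035=15215  5465^18036=6339  5465^18037=5473  5465^18038=4241
Found 4241 at exponent 18038.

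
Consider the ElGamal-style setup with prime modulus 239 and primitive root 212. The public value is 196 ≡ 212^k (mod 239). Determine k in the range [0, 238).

Baby-step giant-step with m = ceil(sqrt(238)) = 16.
Baby table (212^j mod 239 for j=0..15):
  0:1  1:212  2:12  3:154  4:144  5:175  6:55  7:188
  8:182  9:105  10:33  11:65  12:157  13:63  14:211  15:39
Giant step factor: 212^(-16) ≡ 170 (mod 239).
Scan 196·170^i mod 239 for i = 0, 1, …:
  i=0: 196   i=1: 99   i=2: 100   i=3: 31
  i=4: 12
Match at i=4, j=2: k = 4·16 + 2 = 66.

66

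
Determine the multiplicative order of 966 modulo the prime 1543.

The order of 966 must divide p − 1 = 1542 = 2 · 3 · 257.
Divisors: 1, 2, 3, 6, 257, 514, 771, 1542.
Check each in increasing order: 966^1 ≡ 966;  966^2 ≡ 1184;  966^3 ≡ 381;  966^6 ≡ 119;  966^257 ≡ 861;  966^514 ≡ 681;  966^771 ≡ 1.
Smallest exponent giving 1 is 771.

771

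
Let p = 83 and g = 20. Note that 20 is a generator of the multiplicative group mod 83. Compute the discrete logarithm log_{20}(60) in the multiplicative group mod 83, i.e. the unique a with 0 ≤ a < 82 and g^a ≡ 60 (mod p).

Baby-step giant-step with m = ceil(sqrt(82)) = 10.
Baby table (20^j mod 83 for j=0..9):
  0:1  1:20  2:68  3:32  4:59  5:18  6:28  7:62
  8:78  9:66
Giant step factor: 20^(-10) ≡ 31 (mod 83).
Scan 60·31^i mod 83 for i = 0, 1, …:
  i=0: 60   i=1: 34   i=2: 58   i=3: 55
  i=4: 45   i=5: 67   i=6: 2   i=7: 62
Match at i=7, j=7: a = 7·10 + 7 = 77.

77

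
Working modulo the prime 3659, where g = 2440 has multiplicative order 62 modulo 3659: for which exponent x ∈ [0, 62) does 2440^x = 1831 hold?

Baby-step giant-step with m = ceil(sqrt(62)) = 8.
Baby table (2440^j mod 3659 for j=0..7):
  0:1  1:2440  2:407  3:1491  4:994  5:3102  6:2068  7:159
Giant step factor: 2440^(-8) ≡ 2727 (mod 3659).
Scan 1831·2727^i mod 3659 for i = 0, 1, …:
  i=0: 1831   i=1: 2261   i=2: 332   i=3: 1591
  i=4: 2742   i=5: 2097   i=6: 3161   i=7: 3102
Match at i=7, j=5: x = 7·8 + 5 = 61.

61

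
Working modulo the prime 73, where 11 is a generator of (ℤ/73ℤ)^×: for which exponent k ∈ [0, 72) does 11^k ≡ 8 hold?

24

Baby-step giant-step with m = ceil(sqrt(72)) = 9.
Baby table (11^j mod 73 for j=0..8):
  0:1  1:11  2:48  3:17  4:41  5:13  6:70  7:40
  8:2
Giant step factor: 11^(-9) ≡ 10 (mod 73).
Scan 8·10^i mod 73 for i = 0, 1, …:
  i=0: 8   i=1: 7   i=2: 70
Match at i=2, j=6: k = 2·9 + 6 = 24.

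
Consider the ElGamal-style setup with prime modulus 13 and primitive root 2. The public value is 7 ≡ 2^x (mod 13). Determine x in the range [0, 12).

11

Successive powers of 2 modulo 13:
  2^0=1  2^1=2  2^2=4  2^3=8  2^4=3  2^5=6
  2^6=12  2^7=11  2^8=9  2^9=5  2^10=10  2^11=7
So 2^11 ≡ 7 (mod 13), giving x = 11.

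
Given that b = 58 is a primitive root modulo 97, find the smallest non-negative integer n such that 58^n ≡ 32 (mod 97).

Successive powers of 58 modulo 97:
  58^0=1  58^1=58  58^2=66  58^3=45  58^4=88  58^5=60
  58^6=85  58^7=80  58^8=81  58^9=42  58^10=11  58^11=56
  58^12=47  58^13=10  58^14=95  58^15=78  58^16=62  58^17=7
  58^18=18  58^19=74  58^20=24  58^21=34  58^22=32
So 58^22 ≡ 32 (mod 97), giving n = 22.

22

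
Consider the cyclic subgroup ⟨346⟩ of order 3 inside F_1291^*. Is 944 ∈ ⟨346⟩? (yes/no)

⟨346⟩ has order 3; its elements mod 1291 are {1, 346, 944}.
944 is in this set.

yes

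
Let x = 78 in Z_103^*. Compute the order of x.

102

The order of 78 must divide p − 1 = 102 = 2 · 3 · 17.
Divisors: 1, 2, 3, 6, 17, 34, 51, 102.
Check each in increasing order: 78^1 ≡ 78;  78^2 ≡ 7;  78^3 ≡ 31;  78^6 ≡ 34;  78^17 ≡ 47;  78^34 ≡ 46;  78^51 ≡ 102;  78^102 ≡ 1.
Smallest exponent giving 1 is 102.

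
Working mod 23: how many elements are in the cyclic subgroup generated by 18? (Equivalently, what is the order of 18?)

11

The order of 18 must divide p − 1 = 22 = 2 · 11.
Divisors: 1, 2, 11, 22.
Check each in increasing order: 18^1 ≡ 18;  18^2 ≡ 2;  18^11 ≡ 1.
Smallest exponent giving 1 is 11.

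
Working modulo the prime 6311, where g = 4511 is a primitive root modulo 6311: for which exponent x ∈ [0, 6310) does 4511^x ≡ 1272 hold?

Baby-step giant-step with m = ceil(sqrt(6310)) = 80.
Baby table (4511^j mod 6311 for j=0..79):
  0:1  1:4511  2:2457  3:1411  4:3533  5:2088  6:2956  7:5684
  8:5242  9:5656  10:5154  11:6281  12:3512  13:2022  14:1847  15:1297
  16:470  17:5985  18:6188  19:515  20:717  21:3155  22:900  23:1927
  24:2450  25:1389  26:5267  27:4833  28:3469  29:3690  30:3483  31:3734
  32:15  33:4555  34:5300  35:2232  36:2507  37:6076  38:163  39:3217
  40:2898  41:2797  42:1578  43:5861  44:2192  45:5086  46:2461  47:522
  48:739  49:1421  50:4466  51:1414  52:4444  53:3148  54:878  55:3661
  56:5195  57:1902  58:3273  59:3074  60:1547  61:4862  62:1757  63:5522
  64:225  65:5215  66:3768  67:1925  68:6050  69:2786  70:2445  71:4078
  72:5604  73:4089  74:4737  75:5872  76:1325  77:558  78:5360  79:1519
Giant step factor: 4511^(-80) ≡ 6040 (mod 6311).
Scan 1272·6040^i mod 6311 for i = 0, 1, …:
  i=0: 1272   i=1: 2393   i=2: 1530   i=3: 1896
  i=4: 3686   i=5: 4543   i=6: 5803   i=7: 5137
  i=8: 2604   i=9: 1148     …   i=27: 2017
  i=28: 2450
Match at i=28, j=24: x = 28·80 + 24 = 2264.

2264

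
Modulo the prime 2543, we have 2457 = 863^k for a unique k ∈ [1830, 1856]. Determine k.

1838

Compute 863^1830 mod 2543 = 36, then multiply by 863 repeatedly:
  863^1830=36  863^1831=552  863^1832=835  863^1833=936  863^1834=1637
  863^1835=1366  863^1836=1449  863^1837=1874  863^1838=2457
Found 2457 at exponent 1838.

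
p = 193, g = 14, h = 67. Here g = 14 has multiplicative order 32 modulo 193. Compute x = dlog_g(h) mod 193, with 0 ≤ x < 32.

21

Successive powers of 14 modulo 193:
  14^0=1  14^1=14  14^2=3  14^3=42  14^4=9  14^5=126
  14^6=27  14^7=185  14^8=81  14^9=169  14^10=50  14^11=121
  14^12=150  14^13=170  14^14=64  14^15=124  14^16=192  14^17=179
  14^18=190  14^19=151  14^20=184  14^21=67
So 14^21 ≡ 67 (mod 193), giving x = 21.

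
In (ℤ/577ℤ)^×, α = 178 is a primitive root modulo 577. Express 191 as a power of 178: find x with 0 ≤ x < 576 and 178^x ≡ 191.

Baby-step giant-step with m = ceil(sqrt(576)) = 24.
Baby table (178^j mod 577 for j=0..23):
  0:1  1:178  2:526  3:154  4:293  5:224  6:59  7:116
  8:453  9:431  10:554  11:522  12:19  13:497  14:185  15:41
  16:374  17:217  18:544  19:473  20:529  21:111  22:140  23:109
Giant step factor: 178^(-24) ≡ 195 (mod 577).
Scan 191·195^i mod 577 for i = 0, 1, …:
  i=0: 191   i=1: 317   i=2: 76   i=3: 395
  i=4: 284   i=5: 565   i=6: 545   i=7: 107
  i=8: 93   i=9: 248     …   i=15: 182
  i=16: 293
Match at i=16, j=4: x = 16·24 + 4 = 388.

388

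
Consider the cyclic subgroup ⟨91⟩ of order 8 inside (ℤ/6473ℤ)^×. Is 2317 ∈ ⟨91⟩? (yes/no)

⟨91⟩ has order 8; its elements mod 6473 are {1, 91, 1808, 2703, 3770, 4665, 6382, 6472}.
2317 is not in this set.

no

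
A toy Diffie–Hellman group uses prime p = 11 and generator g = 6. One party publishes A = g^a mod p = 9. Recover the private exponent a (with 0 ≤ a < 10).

4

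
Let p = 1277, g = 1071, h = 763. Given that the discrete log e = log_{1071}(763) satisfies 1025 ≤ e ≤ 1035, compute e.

1031

Compute 1071^1025 mod 1277 = 1231, then multiply by 1071 repeatedly:
  1071^1025=1231  1071^1026=537  1071^1027=477  1071^1028=67  1071^1029=245
  1071^1030=610  1071^1031=763
Found 763 at exponent 1031.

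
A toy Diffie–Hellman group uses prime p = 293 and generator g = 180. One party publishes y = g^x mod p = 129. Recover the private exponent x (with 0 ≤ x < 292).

19

Baby-step giant-step with m = ceil(sqrt(292)) = 18.
Baby table (180^j mod 293 for j=0..17):
  0:1  1:180  2:170  3:128  4:186  5:78  6:269  7:75
  8:22  9:151  10:224  11:179  12:283  13:251  14:58  15:185
  16:191  17:99
Giant step factor: 180^(-18) ≡ 199 (mod 293).
Scan 129·199^i mod 293 for i = 0, 1, …:
  i=0: 129   i=1: 180
Match at i=1, j=1: x = 1·18 + 1 = 19.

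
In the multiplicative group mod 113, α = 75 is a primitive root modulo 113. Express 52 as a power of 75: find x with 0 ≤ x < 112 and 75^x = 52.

66

Baby-step giant-step with m = ceil(sqrt(112)) = 11.
Baby table (75^j mod 113 for j=0..10):
  0:1  1:75  2:88  3:46  4:60  5:93  6:82  7:48
  8:97  9:43  10:61
Giant step factor: 75^(-11) ≡ 37 (mod 113).
Scan 52·37^i mod 113 for i = 0, 1, …:
  i=0: 52   i=1: 3   i=2: 111   i=3: 39
  i=4: 87   i=5: 55   i=6: 1
Match at i=6, j=0: x = 6·11 + 0 = 66.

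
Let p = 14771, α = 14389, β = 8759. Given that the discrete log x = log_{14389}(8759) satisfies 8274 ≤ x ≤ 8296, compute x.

8278

Compute 14389^8274 mod 14771 = 9749, then multiply by 14389 repeatedly:
  14389^8274=9749  14389^8275=12945  14389^8276=3295  14389^8277=11616  14389^8278=8759
Found 8759 at exponent 8278.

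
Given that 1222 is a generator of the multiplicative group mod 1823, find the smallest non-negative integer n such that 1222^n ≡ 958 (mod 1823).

Baby-step giant-step with m = ceil(sqrt(1822)) = 43.
Baby table (1222^j mod 1823 for j=0..42):
  0:1  1:1222  2:247  3:1039  4:850  5:1413  6:305  7:818
  8:592  9:1516  10:384  11:737  12:52  13:1562  14:83  15:1161
  16:448  17:556  18:1276  19:607  20:1616  21:443  22:1738  23:41
  24:881  25:1012  26:670  27:213  28:1420  29:1567  30:724  31:573
  32:174  33:1160  34:1049  35:309  36:237  37:1580  38:203  39:138
  40:920  41:1272  42:1188
Giant step factor: 1222^(-43) ≡ 1315 (mod 1823).
Scan 958·1315^i mod 1823 for i = 0, 1, …:
  i=0: 958   i=1: 77   i=2: 990   i=3: 228
  i=4: 848   i=5: 1267   i=6: 1706   i=7: 1100
  i=8: 861   i=9: 132     …   i=25: 1132
  i=26: 1012
Match at i=26, j=25: n = 26·43 + 25 = 1143.

1143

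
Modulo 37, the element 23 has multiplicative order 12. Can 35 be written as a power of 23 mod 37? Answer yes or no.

no

⟨23⟩ has order 12; its elements mod 37 are {1, 6, 8, 10, 11, 14, 23, 26, 27, 29, 31, 36}.
35 is not in this set.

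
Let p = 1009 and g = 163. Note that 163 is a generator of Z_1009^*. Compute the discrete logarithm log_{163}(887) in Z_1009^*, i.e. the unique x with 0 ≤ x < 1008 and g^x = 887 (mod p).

427

Baby-step giant-step with m = ceil(sqrt(1008)) = 32.
Baby table (163^j mod 1009 for j=0..31):
  0:1  1:163  2:335  3:119  4:226  5:514  6:35  7:660
  8:626  9:129  10:847  11:837  12:216  13:902  14:721  15:479
  16:384  17:34  18:497  19:291  20:10  21:621  22:323  23:181
  24:242  25:95  26:350  27:546  28:206  29:281  30:398  31:298
Giant step factor: 163^(-32) ≡ 874 (mod 1009).
Scan 887·874^i mod 1009 for i = 0, 1, …:
  i=0: 887   i=1: 326   i=2: 386   i=3: 358
  i=4: 102   i=5: 356   i=6: 372   i=7: 230
  i=8: 229   i=9: 364   i=10: 301   i=11: 734
  i=12: 801   i=13: 837
Match at i=13, j=11: x = 13·32 + 11 = 427.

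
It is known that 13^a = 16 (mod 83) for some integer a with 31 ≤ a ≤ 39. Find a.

Compute 13^31 mod 83 = 14, then multiply by 13 repeatedly:
  13^31=14  13^32=16
Found 16 at exponent 32.

32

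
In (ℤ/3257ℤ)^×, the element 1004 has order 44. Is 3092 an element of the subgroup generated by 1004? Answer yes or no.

yes

3092 ∈ ⟨1004⟩ iff 3092^44 ≡ 1 (mod 3257), since |⟨1004⟩| = 44.
3092^44 mod 3257 = 1.
Since 1 = 1, 3092 lies in the subgroup.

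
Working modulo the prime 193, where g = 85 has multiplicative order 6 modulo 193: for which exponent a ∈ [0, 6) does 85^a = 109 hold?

Successive powers of 85 modulo 193:
  85^0=1  85^1=85  85^2=84  85^3=192  85^4=108  85^5=109
So 85^5 ≡ 109 (mod 193), giving a = 5.

5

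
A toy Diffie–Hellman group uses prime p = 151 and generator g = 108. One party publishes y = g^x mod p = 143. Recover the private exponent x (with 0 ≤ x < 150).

Baby-step giant-step with m = ceil(sqrt(150)) = 13.
Baby table (108^j mod 151 for j=0..12):
  0:1  1:108  2:37  3:70  4:10  5:23  6:68  7:96
  8:100  9:79  10:76  11:54  12:94
Giant step factor: 108^(-13) ≡ 82 (mod 151).
Scan 143·82^i mod 151 for i = 0, 1, …:
  i=0: 143   i=1: 99   i=2: 115   i=3: 68
Match at i=3, j=6: x = 3·13 + 6 = 45.

45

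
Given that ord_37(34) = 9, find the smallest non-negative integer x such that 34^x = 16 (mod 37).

5

Successive powers of 34 modulo 37:
  34^0=1  34^1=34  34^2=9  34^3=10  34^4=7  34^5=16
So 34^5 ≡ 16 (mod 37), giving x = 5.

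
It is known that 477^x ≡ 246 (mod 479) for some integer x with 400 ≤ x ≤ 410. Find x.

409

Compute 477^400 mod 479 = 428, then multiply by 477 repeatedly:
  477^400=428  477^401=102  477^402=275  477^403=408  477^404=142
  477^405=195  477^406=89  477^407=301  477^408=356  477^409=246
Found 246 at exponent 409.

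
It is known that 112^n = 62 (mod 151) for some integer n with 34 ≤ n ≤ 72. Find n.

Compute 112^34 mod 151 = 62, then multiply by 112 repeatedly:
  112^34=62
Found 62 at exponent 34.

34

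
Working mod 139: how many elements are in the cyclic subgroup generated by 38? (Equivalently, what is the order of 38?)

69

The order of 38 must divide p − 1 = 138 = 2 · 3 · 23.
Divisors: 1, 2, 3, 6, 23, 46, 69, 138.
Check each in increasing order: 38^1 ≡ 38;  38^2 ≡ 54;  38^3 ≡ 106;  38^6 ≡ 116;  38^23 ≡ 96;  38^46 ≡ 42;  38^69 ≡ 1.
Smallest exponent giving 1 is 69.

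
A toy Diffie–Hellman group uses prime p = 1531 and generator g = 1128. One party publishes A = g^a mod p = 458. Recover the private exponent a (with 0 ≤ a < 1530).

1222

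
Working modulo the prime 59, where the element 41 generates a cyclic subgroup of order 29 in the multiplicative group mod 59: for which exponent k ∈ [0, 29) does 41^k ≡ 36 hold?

Successive powers of 41 modulo 59:
  41^0=1  41^1=41  41^2=29  41^3=9  41^4=15  41^5=25
  41^6=22  41^7=17  41^8=48  41^9=21  41^10=35  41^11=19
  41^12=12  41^13=20  41^14=53  41^15=49  41^16=3  41^17=5
  41^18=28  41^19=27  41^20=45  41^21=16  41^22=7  41^23=51
  41^24=26  41^25=4  41^26=46  41^27=57  41^28=36
So 41^28 ≡ 36 (mod 59), giving k = 28.

28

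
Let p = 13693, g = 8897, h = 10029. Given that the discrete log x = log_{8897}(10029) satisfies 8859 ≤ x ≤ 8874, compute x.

8871

Compute 8897^8859 mod 13693 = 9503, then multiply by 8897 repeatedly:
  8897^8859=9503  8897^8860=7609  8897^8861=12774  8897^8862=12071  8897^8863=1488
  8897^8864=11298  8897^8865=11686  8897^8866=13086  8897^8867=8256  8897^8868=4380
  8897^8869=12275  8897^8870=9000  8897^8871=10029
Found 10029 at exponent 8871.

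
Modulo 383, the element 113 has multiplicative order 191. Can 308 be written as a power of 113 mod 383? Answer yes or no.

no

308 ∈ ⟨113⟩ iff 308^191 ≡ 1 (mod 383), since |⟨113⟩| = 191.
308^191 mod 383 = 382.
Since 382 ≠ 1, 308 does not lie in the subgroup.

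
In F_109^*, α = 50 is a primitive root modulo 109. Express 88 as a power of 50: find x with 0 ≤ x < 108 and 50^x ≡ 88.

Successive powers of 50 modulo 109:
  50^0=1  50^1=50  50^2=102  50^3=86  50^4=49  50^5=52
  50^6=93  50^7=72  50^8=3  50^9=41  50^10=88
So 50^10 ≡ 88 (mod 109), giving x = 10.

10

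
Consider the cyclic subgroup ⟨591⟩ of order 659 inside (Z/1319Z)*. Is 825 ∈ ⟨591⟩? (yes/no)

yes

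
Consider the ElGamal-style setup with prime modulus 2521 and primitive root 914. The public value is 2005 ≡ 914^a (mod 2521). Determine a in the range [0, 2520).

Baby-step giant-step with m = ceil(sqrt(2520)) = 51.
Baby table (914^j mod 2521 for j=0..50):
  0:1  1:914  2:945  3:1548  4:591  5:680  6:1354  7:2266
  8:1383  9:1041  10:1057  11:555  12:549  13:107  14:2000  15:275
  16:1771  17:212  18:2172  19:1181  20:446  21:1763  22:463  23:2175
  24:1402  25:760  26:1365  27:2236  28:1694  29:422  30:2516  31:472
  32:317  33:2344  34:2087  35:1642  36:793  37:1275  38:648  39:2358
  40:2278  41:2267  42:2297  43:1986  44:84  45:1146  46:1229  47:1461
  48:1745  49:1658  50:291
Giant step factor: 914^(-51) ≡ 445 (mod 2521).
Scan 2005·445^i mod 2521 for i = 0, 1, …:
  i=0: 2005   i=1: 2312   i=2: 272   i=3: 32
  i=4: 1635   i=5: 1527   i=6: 1366   i=7: 309
  i=8: 1371   i=9: 13     …   i=18: 1353
  i=19: 2087
Match at i=19, j=34: a = 19·51 + 34 = 1003.

1003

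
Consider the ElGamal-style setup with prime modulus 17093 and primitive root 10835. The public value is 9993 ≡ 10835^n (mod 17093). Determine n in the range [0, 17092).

6149

Baby-step giant-step with m = ceil(sqrt(17092)) = 131.
Baby table (10835^j mod 17093 for j=0..130):
  0:1  1:10835  2:2501  3:5930  4:16056  5:11299  6:4599  7:4070
  8:15603  9:8735  10:16877  11:1381  12:6760  13:1095  14:1783  15:3715
  16:15103  17:9716  18:14166  19:10563  20:12470  21:9378  22:9838  23:2782
  24:8011  25:931  26:2515  27:3783  28:16884  29:8854  30:7174  31:8419
  32:11617  33:14436  34:13110  35:4020  36:3736  37:3336  38:10958  39:1952
  40:5879  41:10447  42:3399  43:9843  44:5678  45:3423  46:13488  47:14423
  48:8999  49:5693  50:12111  51:16817  52:815  53:10537  54:4248  55:12724
  56:9495  57:12651  58:4818  59:1008  60:16346  61:8337  62:11983  63:14470
  64:5454  65:3589  66:240  67:2264  68:1985  69:4481  70:7515  71:11066
  72:9808  73:2499  74:1353  75:11054  76:16532  77:6673  78:15658  79:6405
  80:595  81:2764  82:1004  83:7192  84:15426  85:5356  86:1525  87:11537
  88:2286  89:1053  90:8224  91:1231  92:5345  93:1991  94:1119  95:5428
  96:12460  97:3586  98:1921  99:11854  100:1288  101:7592  102:7804  103:14362
  104:14691  105:6969  106:9334  107:11702  108:12389  109:3486  110:12373  111:1056
  112:6543  113:8734  114:6042  115:15973  116:830  117:2132  118:7577  119:16209
  120:11033  121:11206  122:5431  123:10779  124:11089  125:2618  126:8743  127:999
  128:4296  129:2921  130:9892
Giant step factor: 10835^(-131) ≡ 4542 (mod 17093).
Scan 9993·4542^i mod 17093 for i = 0, 1, …:
  i=0: 9993   i=1: 6291   i=2: 11319   i=3: 12247
  i=4: 5252   i=5: 9849   i=6: 1777   i=7: 3238
  i=8: 7016   i=9: 5320     …   i=45: 6607
  i=46: 10779
Match at i=46, j=123: n = 46·131 + 123 = 6149.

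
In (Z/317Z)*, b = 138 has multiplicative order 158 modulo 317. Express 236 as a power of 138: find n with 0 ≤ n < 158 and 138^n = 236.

Baby-step giant-step with m = ceil(sqrt(158)) = 13.
Baby table (138^j mod 317 for j=0..12):
  0:1  1:138  2:24  3:142  4:259  5:238  6:193  7:6
  8:194  9:144  10:218  11:286  12:160
Giant step factor: 138^(-13) ≡ 268 (mod 317).
Scan 236·268^i mod 317 for i = 0, 1, …:
  i=0: 236   i=1: 165   i=2: 157   i=3: 232
  i=4: 44   i=5: 63   i=6: 83   i=7: 54
  i=8: 207   i=9: 1
Match at i=9, j=0: n = 9·13 + 0 = 117.

117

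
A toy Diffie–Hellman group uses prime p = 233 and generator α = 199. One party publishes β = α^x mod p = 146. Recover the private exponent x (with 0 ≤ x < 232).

75

Baby-step giant-step with m = ceil(sqrt(232)) = 16.
Baby table (199^j mod 233 for j=0..15):
  0:1  1:199  2:224  3:73  4:81  5:42  6:203  7:88
  8:37  9:140  10:133  11:138  12:201  13:156  14:55  15:227
Giant step factor: 199^(-16) ≡ 8 (mod 233).
Scan 146·8^i mod 233 for i = 0, 1, …:
  i=0: 146   i=1: 3   i=2: 24   i=3: 192
  i=4: 138
Match at i=4, j=11: x = 4·16 + 11 = 75.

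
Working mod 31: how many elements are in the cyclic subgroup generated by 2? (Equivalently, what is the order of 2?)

The order of 2 must divide p − 1 = 30 = 2 · 3 · 5.
Divisors: 1, 2, 3, 5, 6, 10, 15, 30.
Check each in increasing order: 2^1 ≡ 2;  2^2 ≡ 4;  2^3 ≡ 8;  2^5 ≡ 1.
Smallest exponent giving 1 is 5.

5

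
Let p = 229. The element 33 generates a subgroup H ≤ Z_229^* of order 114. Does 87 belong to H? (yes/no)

no

87 ∈ ⟨33⟩ iff 87^114 ≡ 1 (mod 229), since |⟨33⟩| = 114.
87^114 mod 229 = 228.
Since 228 ≠ 1, 87 does not lie in the subgroup.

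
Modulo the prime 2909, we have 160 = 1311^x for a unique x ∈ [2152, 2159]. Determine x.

2155

Compute 1311^2152 mod 2909 = 1512, then multiply by 1311 repeatedly:
  1311^2152=1512  1311^2153=1203  1311^2154=455  1311^2155=160
Found 160 at exponent 2155.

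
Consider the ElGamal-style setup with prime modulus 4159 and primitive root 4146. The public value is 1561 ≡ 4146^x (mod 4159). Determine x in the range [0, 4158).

Baby-step giant-step with m = ceil(sqrt(4158)) = 65.
Baby table (4146^j mod 4159 for j=0..64):
  0:1  1:4146  2:169  3:1962  4:3607  5:3017  6:2369  7:2475
  8:1097  9:2375  10:2397  11:2111  12:1670  13:3244  14:3577  15:3407
  16:1458  17:1841  18:1021  19:3363  20:2030  21:2723  22:2032  23:2697
  24:2370  25:2462  26:1266  27:178  28:1845  29:969  30:4039  31:1560
  32:515  33:1623  34:3855  35:3952  36:2691  37:2448  38:1448  39:1971
  40:3490  41:379  42:3391  43:1666  44:3296  45:2901  46:3877  47:3666
  48:2250  49:4022  50:1781  51:1801  52:1541  53:762  54:2571  55:4008
  56:1963  57:3594  58:3186  59:172  60:1923  61:4114  62:585  63:713
  64:3208
Giant step factor: 4146^(-65) ≡ 3101 (mod 4159).
Scan 1561·3101^i mod 4159 for i = 0, 1, …:
  i=0: 1561   i=1: 3744   i=2: 2375
Match at i=2, j=9: x = 2·65 + 9 = 139.

139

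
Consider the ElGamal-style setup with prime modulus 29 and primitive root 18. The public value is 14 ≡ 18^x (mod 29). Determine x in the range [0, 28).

Successive powers of 18 modulo 29:
  18^0=1  18^1=18  18^2=5  18^3=3  18^4=25  18^5=15
  18^6=9  18^7=17  18^8=16  18^9=27  18^10=22  18^11=19
  18^12=23  18^13=8  18^14=28  18^15=11  18^16=24  18^17=26
  18^18=4  18^19=14
So 18^19 ≡ 14 (mod 29), giving x = 19.

19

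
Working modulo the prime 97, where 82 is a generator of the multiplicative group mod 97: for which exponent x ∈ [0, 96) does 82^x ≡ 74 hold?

Baby-step giant-step with m = ceil(sqrt(96)) = 10.
Baby table (82^j mod 97 for j=0..9):
  0:1  1:82  2:31  3:20  4:88  5:38  6:12  7:14
  8:81  9:46
Giant step factor: 82^(-10) ≡ 44 (mod 97).
Scan 74·44^i mod 97 for i = 0, 1, …:
  i=0: 74   i=1: 55   i=2: 92   i=3: 71
  i=4: 20
Match at i=4, j=3: x = 4·10 + 3 = 43.

43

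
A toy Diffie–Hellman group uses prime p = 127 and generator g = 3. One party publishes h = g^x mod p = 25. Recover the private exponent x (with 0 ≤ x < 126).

Baby-step giant-step with m = ceil(sqrt(126)) = 12.
Baby table (3^j mod 127 for j=0..11):
  0:1  1:3  2:9  3:27  4:81  5:116  6:94  7:28
  8:84  9:125  10:121  11:109
Giant step factor: 3^(-12) ≡ 87 (mod 127).
Scan 25·87^i mod 127 for i = 0, 1, …:
  i=0: 25   i=1: 16   i=2: 122   i=3: 73
  i=4: 1
Match at i=4, j=0: x = 4·12 + 0 = 48.

48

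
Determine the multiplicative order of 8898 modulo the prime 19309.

The order of 8898 must divide p − 1 = 19308 = 2^2 · 3 · 1609.
Divisors: 1, 2, 3, 4, 6, 12, 1609, 3218, 4827, 6436, 9654, 19308.
Check each in increasing order: 8898^1 ≡ 8898;  8898^2 ≡ 7504;  8898^3 ≡ 70;  8898^4 ≡ 4972;  8898^6 ≡ 4900;  8898^12 ≡ 8913;  8898^1609 ≡ 8923;  8898^3218 ≡ 8922;  8898^4827 ≡ 19308;  8898^6436 ≡ 10386;  8898^9654 ≡ 1.
Smallest exponent giving 1 is 9654.

9654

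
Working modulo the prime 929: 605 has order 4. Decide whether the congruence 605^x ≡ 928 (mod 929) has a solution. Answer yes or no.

yes

928 ∈ ⟨605⟩ iff 928^4 ≡ 1 (mod 929), since |⟨605⟩| = 4.
928^4 mod 929 = 1.
Since 1 = 1, 928 lies in the subgroup.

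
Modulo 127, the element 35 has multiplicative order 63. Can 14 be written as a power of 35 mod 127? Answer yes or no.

no

14 ∈ ⟨35⟩ iff 14^63 ≡ 1 (mod 127), since |⟨35⟩| = 63.
14^63 mod 127 = 126.
Since 126 ≠ 1, 14 does not lie in the subgroup.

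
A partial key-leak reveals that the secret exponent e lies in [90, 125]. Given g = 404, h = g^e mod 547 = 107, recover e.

Compute 404^90 mod 547 = 444, then multiply by 404 repeatedly:
  404^90=444  404^91=507  404^92=250  404^93=352  404^94=535
  404^95=75  404^96=215  404^97=434  404^98=296  404^99=338
  404^100=349  404^101=417  404^102=539  404^103=50  404^104=508
  404^105=107
Found 107 at exponent 105.

105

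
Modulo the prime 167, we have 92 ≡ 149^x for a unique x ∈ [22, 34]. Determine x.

31

Compute 149^22 mod 167 = 132, then multiply by 149 repeatedly:
  149^22=132  149^23=129  149^24=16  149^25=46  149^26=7
  149^27=41  149^28=97  149^29=91  149^30=32  149^31=92
Found 92 at exponent 31.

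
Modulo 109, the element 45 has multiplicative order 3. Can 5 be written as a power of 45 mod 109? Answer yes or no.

no

⟨45⟩ has order 3; its elements mod 109 are {1, 45, 63}.
5 is not in this set.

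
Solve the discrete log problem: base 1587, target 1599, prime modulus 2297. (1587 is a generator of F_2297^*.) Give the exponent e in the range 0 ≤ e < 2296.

Baby-step giant-step with m = ceil(sqrt(2296)) = 48.
Baby table (1587^j mod 2297 for j=0..47):
  0:1  1:1587  2:1057  3:649  4:907  5:1487  6:850  7:611
  8:323  9:370  10:1455  11:600  12:1242  13:228  14:1207  15:2108
  16:964  17:66  18:1377  19:852  20:1488  21:140  22:1668  23:972
  24:1277  25:645  26:1450  27:1853  28:551  29:1577  30:1266  31:1564
  32:1308  33:1605  34:2059  35:1299  36:1104  37:1734  38:52  39:2129
  40:2133  41:1590  42:1224  43:1523  44:557  45:1911  46:717  47:864
Giant step factor: 1587^(-48) ≡ 1401 (mod 2297).
Scan 1599·1401^i mod 2297 for i = 0, 1, …:
  i=0: 1599   i=1: 624   i=2: 1364   i=3: 2157
  i=4: 1402   i=5: 267   i=6: 1953   i=7: 426
  i=8: 1903   i=9: 1583     …   i=26: 2179
  i=27: 66
Match at i=27, j=17: e = 27·48 + 17 = 1313.

1313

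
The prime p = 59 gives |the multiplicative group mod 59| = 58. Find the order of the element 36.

29

The order of 36 must divide p − 1 = 58 = 2 · 29.
Divisors: 1, 2, 29, 58.
Check each in increasing order: 36^1 ≡ 36;  36^2 ≡ 57;  36^29 ≡ 1.
Smallest exponent giving 1 is 29.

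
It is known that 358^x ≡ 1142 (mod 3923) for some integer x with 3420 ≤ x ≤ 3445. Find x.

Compute 358^3420 mod 3923 = 3377, then multiply by 358 repeatedly:
  358^3420=3377  358^3421=682  358^3422=930  358^3423=3408  358^3424=11
  358^3425=15  358^3426=1447  358^3427=190  358^3428=1329  358^3429=1099
  358^3430=1142
Found 1142 at exponent 3430.

3430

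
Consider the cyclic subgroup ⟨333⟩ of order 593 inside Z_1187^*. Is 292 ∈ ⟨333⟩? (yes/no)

292 ∈ ⟨333⟩ iff 292^593 ≡ 1 (mod 1187), since |⟨333⟩| = 593.
292^593 mod 1187 = 1.
Since 1 = 1, 292 lies in the subgroup.

yes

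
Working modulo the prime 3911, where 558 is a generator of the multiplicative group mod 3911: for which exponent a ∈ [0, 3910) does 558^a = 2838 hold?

1459

Baby-step giant-step with m = ceil(sqrt(3910)) = 63.
Baby table (558^j mod 3911 for j=0..62):
  0:1  1:558  2:2395  3:2759  4:2499  5:2126  6:1275  7:3559
  8:3045  9:1736  10:2671  11:327  12:2560  13:965  14:2663  15:3685
  16:2955  17:2359  18:2226  19:2321  20:577  21:1264  22:1332  23:166
  24:2675  25:2559  26:407  27:268  28:926  29:456  30:233  31:951
  32:2673  33:1443  34:3439  35:2572  36:3750  37:115  38:1594  39:1655
  40:494  41:1882  42:2008  43:1918  44:2541  45:2096  46:179  47:2107
  48:2406  49:1075  50:1467  51:1187  52:1387  53:3479  54:1426  55:1775
  56:967  57:3779  58:653  59:651  60:3446  61:2567  62:960
Giant step factor: 558^(-63) ≡ 2556 (mod 3911).
Scan 2838·2556^i mod 3911 for i = 0, 1, …:
  i=0: 2838   i=1: 2934   i=2: 1917   i=3: 3280
  i=4: 2407   i=5: 289   i=6: 3416   i=7: 1944
  i=8: 1894   i=9: 3157     …   i=22: 1040
  i=23: 2671
Match at i=23, j=10: a = 23·63 + 10 = 1459.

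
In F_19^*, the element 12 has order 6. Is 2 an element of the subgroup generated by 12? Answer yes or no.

no

⟨12⟩ has order 6; its elements mod 19 are {1, 7, 8, 11, 12, 18}.
2 is not in this set.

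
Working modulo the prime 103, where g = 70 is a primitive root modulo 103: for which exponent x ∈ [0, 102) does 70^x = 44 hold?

53

Baby-step giant-step with m = ceil(sqrt(102)) = 11.
Baby table (70^j mod 103 for j=0..10):
  0:1  1:70  2:59  3:10  4:82  5:75  6:100  7:99
  8:29  9:73  10:63
Giant step factor: 70^(-11) ≡ 65 (mod 103).
Scan 44·65^i mod 103 for i = 0, 1, …:
  i=0: 44   i=1: 79   i=2: 88   i=3: 55
  i=4: 73
Match at i=4, j=9: x = 4·11 + 9 = 53.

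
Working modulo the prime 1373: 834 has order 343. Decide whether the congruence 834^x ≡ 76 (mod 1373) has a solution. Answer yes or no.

yes

76 ∈ ⟨834⟩ iff 76^343 ≡ 1 (mod 1373), since |⟨834⟩| = 343.
76^343 mod 1373 = 1.
Since 1 = 1, 76 lies in the subgroup.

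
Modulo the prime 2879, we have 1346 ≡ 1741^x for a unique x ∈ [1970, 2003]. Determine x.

Compute 1741^1970 mod 2879 = 2183, then multiply by 1741 repeatedly:
  1741^1970=2183  1741^1971=323  1741^1972=938  1741^1973=665  1741^1974=407
  1741^1975=353  1741^1976=1346
Found 1346 at exponent 1976.

1976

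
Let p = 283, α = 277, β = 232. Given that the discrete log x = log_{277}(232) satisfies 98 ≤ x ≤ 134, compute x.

123

Compute 277^98 mod 283 = 261, then multiply by 277 repeatedly:
  277^98=261  277^99=132  277^100=57  277^101=224  277^102=71
  277^103=140  277^104=9  277^105=229  277^106=41  277^107=37
  277^108=61  277^109=200  277^110=215  277^111=125  277^112=99
  277^113=255  277^114=168  277^115=124  277^116=105  277^117=219
  277^118=101  277^119=243  277^120=240  277^121=258  277^122=150
  277^123=232
Found 232 at exponent 123.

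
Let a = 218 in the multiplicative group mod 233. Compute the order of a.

The order of 218 must divide p − 1 = 232 = 2^3 · 29.
Divisors: 1, 2, 4, 8, 29, 58, 116, 232.
Check each in increasing order: 218^1 ≡ 218;  218^2 ≡ 225;  218^4 ≡ 64;  218^8 ≡ 135;  218^29 ≡ 144;  218^58 ≡ 232;  218^116 ≡ 1.
Smallest exponent giving 1 is 116.

116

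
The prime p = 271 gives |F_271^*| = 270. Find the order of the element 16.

135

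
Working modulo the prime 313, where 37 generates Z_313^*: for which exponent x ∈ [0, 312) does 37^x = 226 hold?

Baby-step giant-step with m = ceil(sqrt(312)) = 18.
Baby table (37^j mod 313 for j=0..17):
  0:1  1:37  2:117  3:260  4:230  5:59  6:305  7:17
  8:3  9:111  10:38  11:154  12:64  13:177  14:289  15:51
  16:9  17:20
Giant step factor: 37^(-18) ≡ 162 (mod 313).
Scan 226·162^i mod 313 for i = 0, 1, …:
  i=0: 226   i=1: 304   i=2: 107   i=3: 119
  i=4: 185   i=5: 235   i=6: 197   i=7: 301
  i=8: 247   i=9: 263   i=10: 38
Match at i=10, j=10: x = 10·18 + 10 = 190.

190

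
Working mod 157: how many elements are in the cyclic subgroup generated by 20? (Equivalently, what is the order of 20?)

156

The order of 20 must divide p − 1 = 156 = 2^2 · 3 · 13.
Divisors: 1, 2, 3, 4, 6, 12, 13, 26, 39, 52, 78, 156.
Check each in increasing order: 20^1 ≡ 20;  20^2 ≡ 86;  20^3 ≡ 150;  20^4 ≡ 17;  20^6 ≡ 49;  20^12 ≡ 46;  20^13 ≡ 135;  20^26 ≡ 13;  20^39 ≡ 28;  20^52 ≡ 12;  20^78 ≡ 156;  20^156 ≡ 1.
Smallest exponent giving 1 is 156.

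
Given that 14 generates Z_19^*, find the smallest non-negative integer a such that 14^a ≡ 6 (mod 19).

Successive powers of 14 modulo 19:
  14^0=1  14^1=14  14^2=6
So 14^2 ≡ 6 (mod 19), giving a = 2.

2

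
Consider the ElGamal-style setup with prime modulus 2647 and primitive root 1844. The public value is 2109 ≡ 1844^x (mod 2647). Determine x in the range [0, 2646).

Baby-step giant-step with m = ceil(sqrt(2646)) = 52.
Baby table (1844^j mod 2647 for j=0..51):
  0:1  1:1844  2:1588  3:690  4:1800  5:2509  6:2287  7:557
  8:72  9:418  10:515  11:2034  12:2544  13:652  14:550  15:399
  16:2537  17:979  18:22  19:863  20:525  21:1945  22:2542  23:2258
  24:21  25:1666  26:1584  27:1255  28:742  29:2396  30:381  31:1109
  32:1512  33:837  34:227  35:362  36:484  37:457  38:962  39:438
  40:337  41:2030  42:462  43:2241  44:437  45:1140  46:442  47:2419
  48:441  49:575  50:1500  51:2532
Giant step factor: 1844^(-52) ≡ 2497 (mod 2647).
Scan 2109·2497^i mod 2647 for i = 0, 1, …:
  i=0: 2109   i=1: 1290   i=2: 2378   i=3: 645
  i=4: 1189   i=5: 1646   i=6: 1918   i=7: 823
  i=8: 959   i=9: 1735   i=10: 1803   i=11: 2191
  i=12: 2225   i=13: 2419
Match at i=13, j=47: x = 13·52 + 47 = 723.

723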